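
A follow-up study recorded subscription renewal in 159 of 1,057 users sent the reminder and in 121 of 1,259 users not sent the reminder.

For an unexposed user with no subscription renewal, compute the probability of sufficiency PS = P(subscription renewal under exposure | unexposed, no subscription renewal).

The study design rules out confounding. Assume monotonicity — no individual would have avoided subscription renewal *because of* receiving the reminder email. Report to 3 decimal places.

PS ≈ 0.060

p₁ = P(outcome | exposed) = 159/1057 = 0.15043
p₀ = P(outcome | unexposed) = 121/1259 = 0.096108
Under exogeneity and monotonicity, PS = (p₁ − p₀) / (1 − p₀).
PS = (0.15043 − 0.096108) / (1 − 0.096108) = 0.054318 / 0.90389 ≈ 0.0601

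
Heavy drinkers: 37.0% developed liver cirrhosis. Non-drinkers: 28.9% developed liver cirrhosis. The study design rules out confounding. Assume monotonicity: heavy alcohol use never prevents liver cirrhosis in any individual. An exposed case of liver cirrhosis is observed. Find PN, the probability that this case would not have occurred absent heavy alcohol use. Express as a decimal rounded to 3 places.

p₁ = 0.37, p₀ = 0.289.
Under exogeneity and monotonicity, PN = (p₁ − p₀) / p₁.
PN = (0.37 − 0.289) / 0.37 = 0.081 / 0.37 ≈ 0.2189

PN ≈ 0.219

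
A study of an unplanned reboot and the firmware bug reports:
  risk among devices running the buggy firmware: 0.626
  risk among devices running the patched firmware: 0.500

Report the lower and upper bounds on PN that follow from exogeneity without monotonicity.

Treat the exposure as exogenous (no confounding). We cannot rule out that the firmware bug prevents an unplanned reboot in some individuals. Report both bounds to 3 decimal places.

Let p₁ = 0.626, p₀ = 0.5.
Under exogeneity alone the bounds on PN are max{0,(p₁−p₀)/p₁} ≤ PN ≤ min{1,(1−p₀)/p₁}.
  lower = (p₁ − p₀)/p₁ = 0.126 / 0.626 ≈ 0.2013
  upper = min{1, (1 − p₀)/p₁} = 0.5 / 0.626 ≈ 0.7987

0.201 ≤ PN ≤ 0.799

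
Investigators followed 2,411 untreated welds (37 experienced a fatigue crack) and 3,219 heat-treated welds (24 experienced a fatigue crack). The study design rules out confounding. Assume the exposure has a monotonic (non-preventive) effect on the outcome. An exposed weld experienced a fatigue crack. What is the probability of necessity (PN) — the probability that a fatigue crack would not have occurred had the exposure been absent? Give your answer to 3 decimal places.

PN ≈ 0.514

p₁ = P(outcome | exposed) = 37/2411 = 0.015346
p₀ = P(outcome | unexposed) = 24/3219 = 0.0074557
Under exogeneity and monotonicity, PN = (p₁ − p₀) / p₁.
PN = (0.015346 − 0.0074557) / 0.015346 = 0.0078906 / 0.015346 ≈ 0.5142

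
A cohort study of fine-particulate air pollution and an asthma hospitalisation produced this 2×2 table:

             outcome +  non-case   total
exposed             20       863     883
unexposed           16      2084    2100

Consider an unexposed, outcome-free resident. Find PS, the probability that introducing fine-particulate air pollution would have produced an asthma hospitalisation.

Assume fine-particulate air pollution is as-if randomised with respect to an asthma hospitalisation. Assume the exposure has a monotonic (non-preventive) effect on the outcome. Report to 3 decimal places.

PS ≈ 0.015

p₁ = P(outcome | exposed) = 20/883 = 0.02265
p₀ = P(outcome | unexposed) = 16/2100 = 0.007619
Under exogeneity and monotonicity, PS = (p₁ − p₀) / (1 − p₀).
PS = (0.02265 − 0.007619) / (1 − 0.007619) = 0.015031 / 0.99238 ≈ 0.0151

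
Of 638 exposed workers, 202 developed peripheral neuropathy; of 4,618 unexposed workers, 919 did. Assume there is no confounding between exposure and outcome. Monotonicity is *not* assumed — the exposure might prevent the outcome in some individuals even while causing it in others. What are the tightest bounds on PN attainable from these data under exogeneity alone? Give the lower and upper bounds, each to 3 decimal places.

p₁ = P(outcome | exposed) = 202/638 = 0.31661
p₀ = P(outcome | unexposed) = 919/4618 = 0.199
Under exogeneity alone the bounds on PN are max{0,(p₁−p₀)/p₁} ≤ PN ≤ min{1,(1−p₀)/p₁}.
  lower = (p₁ − p₀)/p₁ = 0.11761 / 0.31661 ≈ 0.3715
  upper = min{1, (1 − p₀)/p₁} = 0.801 / 0.31661 ≈ 2.5299 → capped at 1

0.371 ≤ PN ≤ 1.000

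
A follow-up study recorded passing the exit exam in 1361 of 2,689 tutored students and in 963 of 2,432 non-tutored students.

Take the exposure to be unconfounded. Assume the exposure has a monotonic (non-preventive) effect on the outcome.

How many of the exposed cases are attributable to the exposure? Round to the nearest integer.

p₁ = P(outcome | exposed) = 1361/2689 = 0.50614
p₀ = P(outcome | unexposed) = 963/2432 = 0.39597
PN = (p₁ − p₀)/p₁ = (0.50614 − 0.39597) / 0.50614 ≈ 0.21766.
Attributable cases ≈ PN × (exposed cases) = 0.21766 × 1361 ≈ 296.24.

about 296 cases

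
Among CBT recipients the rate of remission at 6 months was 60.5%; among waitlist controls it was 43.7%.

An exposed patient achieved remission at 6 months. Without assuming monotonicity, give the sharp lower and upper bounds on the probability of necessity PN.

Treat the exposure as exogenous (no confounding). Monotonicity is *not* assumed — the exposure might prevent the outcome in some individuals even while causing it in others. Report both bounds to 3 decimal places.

0.278 ≤ PN ≤ 0.931

p₁ = 0.605, p₀ = 0.437.
Under exogeneity alone the bounds on PN are max{0,(p₁−p₀)/p₁} ≤ PN ≤ min{1,(1−p₀)/p₁}.
  lower = (p₁ − p₀)/p₁ = 0.168 / 0.605 ≈ 0.2777
  upper = min{1, (1 − p₀)/p₁} = 0.563 / 0.605 ≈ 0.9306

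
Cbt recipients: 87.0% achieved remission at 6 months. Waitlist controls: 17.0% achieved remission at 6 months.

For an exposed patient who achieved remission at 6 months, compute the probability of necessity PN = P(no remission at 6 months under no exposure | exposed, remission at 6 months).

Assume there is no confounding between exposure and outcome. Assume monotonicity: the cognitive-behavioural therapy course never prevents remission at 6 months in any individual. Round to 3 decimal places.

PN ≈ 0.805

p₁ = 0.87, p₀ = 0.17.
Under exogeneity and monotonicity, PN = (p₁ − p₀) / p₁.
PN = (0.87 − 0.17) / 0.87 = 0.7 / 0.87 ≈ 0.8046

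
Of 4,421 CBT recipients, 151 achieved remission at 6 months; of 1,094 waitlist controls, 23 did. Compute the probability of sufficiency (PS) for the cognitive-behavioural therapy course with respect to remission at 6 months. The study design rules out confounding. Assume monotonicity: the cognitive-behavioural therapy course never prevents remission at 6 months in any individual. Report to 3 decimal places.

PS ≈ 0.013

p₁ = P(outcome | exposed) = 151/4421 = 0.034155
p₀ = P(outcome | unexposed) = 23/1094 = 0.021024
Under exogeneity and monotonicity, PS = (p₁ − p₀) / (1 − p₀).
PS = (0.034155 − 0.021024) / (1 − 0.021024) = 0.013131 / 0.97898 ≈ 0.0134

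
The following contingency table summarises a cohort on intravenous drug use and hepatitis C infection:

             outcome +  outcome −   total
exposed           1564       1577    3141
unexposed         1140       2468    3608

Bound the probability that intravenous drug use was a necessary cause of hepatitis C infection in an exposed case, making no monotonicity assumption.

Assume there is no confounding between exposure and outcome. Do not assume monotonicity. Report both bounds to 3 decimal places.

p₁ = P(outcome | exposed) = 1564/3141 = 0.49793
p₀ = P(outcome | unexposed) = 1140/3608 = 0.31596
Under exogeneity alone the bounds on PN are max{0,(p₁−p₀)/p₁} ≤ PN ≤ min{1,(1−p₀)/p₁}.
  lower = (p₁ − p₀)/p₁ = 0.18197 / 0.49793 ≈ 0.3654
  upper = min{1, (1 − p₀)/p₁} = 0.68404 / 0.49793 ≈ 1.3738 → capped at 1

0.365 ≤ PN ≤ 1.000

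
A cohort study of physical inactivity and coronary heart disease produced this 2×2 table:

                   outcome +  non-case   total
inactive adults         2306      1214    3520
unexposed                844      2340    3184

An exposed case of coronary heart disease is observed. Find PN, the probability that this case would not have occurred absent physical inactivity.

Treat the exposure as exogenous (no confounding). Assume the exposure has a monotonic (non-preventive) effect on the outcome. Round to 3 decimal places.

p₁ = P(outcome | exposed) = 2306/3520 = 0.65511
p₀ = P(outcome | unexposed) = 844/3184 = 0.26508
Under exogeneity and monotonicity, PN = (p₁ − p₀) / p₁.
PN = (0.65511 − 0.26508) / 0.65511 = 0.39004 / 0.65511 ≈ 0.5954

PN ≈ 0.595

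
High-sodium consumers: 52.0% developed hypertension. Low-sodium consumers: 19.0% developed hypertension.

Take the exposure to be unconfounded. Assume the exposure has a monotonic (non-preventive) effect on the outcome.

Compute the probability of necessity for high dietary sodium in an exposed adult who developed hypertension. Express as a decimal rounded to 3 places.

PN ≈ 0.635

p₁ = 0.52, p₀ = 0.19.
Under exogeneity and monotonicity, PN = (p₁ − p₀) / p₁.
PN = (0.52 − 0.19) / 0.52 = 0.33 / 0.52 ≈ 0.6346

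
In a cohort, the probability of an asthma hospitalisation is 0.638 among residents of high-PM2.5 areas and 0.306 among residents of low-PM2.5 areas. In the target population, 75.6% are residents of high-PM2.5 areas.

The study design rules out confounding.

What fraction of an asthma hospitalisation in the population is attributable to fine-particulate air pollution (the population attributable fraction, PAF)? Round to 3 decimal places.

PAF ≈ 0.451

Let p₁ = 0.638, p₀ = 0.306.
Overall risk P(Y=1) = π·p₁ + (1−π)·p₀ = 0.756×0.638 + 0.244×0.306 = 0.55699.
Under exogeneity, PAF = [P(Y=1) − p₀] / P(Y=1).
PAF = (0.55699 − 0.306) / 0.55699 ≈ 0.4506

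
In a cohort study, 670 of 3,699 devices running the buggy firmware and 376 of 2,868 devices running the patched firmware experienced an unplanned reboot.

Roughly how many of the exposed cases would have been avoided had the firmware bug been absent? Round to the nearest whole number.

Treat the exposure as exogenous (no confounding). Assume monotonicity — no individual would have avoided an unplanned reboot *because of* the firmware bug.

p₁ = P(outcome | exposed) = 670/3699 = 0.18113
p₀ = P(outcome | unexposed) = 376/2868 = 0.1311
PN = (p₁ − p₀)/p₁ = (0.18113 − 0.1311) / 0.18113 ≈ 0.27620.
Attributable cases ≈ PN × (exposed cases) = 0.27620 × 670 ≈ 185.05.

about 185 cases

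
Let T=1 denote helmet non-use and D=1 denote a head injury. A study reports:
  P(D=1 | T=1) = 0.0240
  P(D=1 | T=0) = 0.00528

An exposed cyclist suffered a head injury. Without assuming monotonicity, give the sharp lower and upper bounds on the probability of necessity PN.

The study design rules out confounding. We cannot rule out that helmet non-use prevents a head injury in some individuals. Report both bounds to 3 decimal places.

Let p₁ = 0.024, p₀ = 0.00528.
Under exogeneity alone the bounds on PN are max{0,(p₁−p₀)/p₁} ≤ PN ≤ min{1,(1−p₀)/p₁}.
  lower = (p₁ − p₀)/p₁ = 0.01872 / 0.024 ≈ 0.7800
  upper = min{1, (1 − p₀)/p₁} = 0.99472 / 0.024 ≈ 41.4467 → capped at 1

0.780 ≤ PN ≤ 1.000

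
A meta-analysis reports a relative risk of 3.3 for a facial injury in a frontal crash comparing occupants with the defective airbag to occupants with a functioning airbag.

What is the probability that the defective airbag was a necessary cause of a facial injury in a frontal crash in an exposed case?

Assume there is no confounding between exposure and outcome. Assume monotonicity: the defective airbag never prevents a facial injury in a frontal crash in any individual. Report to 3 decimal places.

PN ≈ 0.697

Under exogeneity and monotonicity, PN = (RR − 1) / RR = 1 − 1/RR.
PN = (3.3 − 1) / 3.3 = 2.3 / 3.3 ≈ 0.6970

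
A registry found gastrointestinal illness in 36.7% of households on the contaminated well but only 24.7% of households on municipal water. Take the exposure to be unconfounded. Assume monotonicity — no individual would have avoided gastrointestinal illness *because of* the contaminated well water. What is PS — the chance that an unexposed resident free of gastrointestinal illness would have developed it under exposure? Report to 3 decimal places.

PS ≈ 0.159

p₁ = 0.367, p₀ = 0.247.
Under exogeneity and monotonicity, PS = (p₁ − p₀) / (1 − p₀).
PS = (0.367 − 0.247) / (1 − 0.247) = 0.12 / 0.753 ≈ 0.1594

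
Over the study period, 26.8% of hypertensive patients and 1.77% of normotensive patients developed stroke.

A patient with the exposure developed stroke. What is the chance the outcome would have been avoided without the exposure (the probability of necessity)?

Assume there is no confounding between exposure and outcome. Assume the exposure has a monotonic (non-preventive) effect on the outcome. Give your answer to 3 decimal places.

PN ≈ 0.934

p₁ = 0.268, p₀ = 0.0177.
Under exogeneity and monotonicity, PN = (p₁ − p₀) / p₁.
PN = (0.268 − 0.0177) / 0.268 = 0.2503 / 0.268 ≈ 0.9340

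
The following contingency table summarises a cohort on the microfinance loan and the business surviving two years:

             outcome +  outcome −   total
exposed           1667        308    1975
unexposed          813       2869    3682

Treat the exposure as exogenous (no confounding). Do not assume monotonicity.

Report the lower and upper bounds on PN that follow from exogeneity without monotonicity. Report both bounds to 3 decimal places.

p₁ = P(outcome | exposed) = 1667/1975 = 0.84405
p₀ = P(outcome | unexposed) = 813/3682 = 0.2208
Under exogeneity alone the bounds on PN are max{0,(p₁−p₀)/p₁} ≤ PN ≤ min{1,(1−p₀)/p₁}.
  lower = (p₁ − p₀)/p₁ = 0.62325 / 0.84405 ≈ 0.7384
  upper = min{1, (1 − p₀)/p₁} = 0.7792 / 0.84405 ≈ 0.9232

0.738 ≤ PN ≤ 0.923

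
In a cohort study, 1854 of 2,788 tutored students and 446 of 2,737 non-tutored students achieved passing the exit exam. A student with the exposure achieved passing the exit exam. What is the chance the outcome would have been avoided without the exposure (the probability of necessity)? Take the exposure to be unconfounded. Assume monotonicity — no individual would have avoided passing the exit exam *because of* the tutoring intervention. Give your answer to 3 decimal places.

PN ≈ 0.755

p₁ = P(outcome | exposed) = 1854/2788 = 0.66499
p₀ = P(outcome | unexposed) = 446/2737 = 0.16295
Under exogeneity and monotonicity, PN = (p₁ − p₀) / p₁.
PN = (0.66499 − 0.16295) / 0.66499 = 0.50204 / 0.66499 ≈ 0.7550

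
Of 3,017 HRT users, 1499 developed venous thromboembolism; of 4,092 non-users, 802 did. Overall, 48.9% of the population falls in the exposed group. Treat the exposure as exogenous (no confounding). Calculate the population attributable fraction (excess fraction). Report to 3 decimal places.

PAF ≈ 0.429

p₁ = P(outcome | exposed) = 1499/3017 = 0.49685
p₀ = P(outcome | unexposed) = 802/4092 = 0.19599
Overall risk P(Y=1) = π·p₁ + (1−π)·p₀ = 0.489×0.49685 + 0.511×0.19599 = 0.34311.
Under exogeneity, PAF = [P(Y=1) − p₀] / P(Y=1).
PAF = (0.34311 − 0.19599) / 0.34311 ≈ 0.4288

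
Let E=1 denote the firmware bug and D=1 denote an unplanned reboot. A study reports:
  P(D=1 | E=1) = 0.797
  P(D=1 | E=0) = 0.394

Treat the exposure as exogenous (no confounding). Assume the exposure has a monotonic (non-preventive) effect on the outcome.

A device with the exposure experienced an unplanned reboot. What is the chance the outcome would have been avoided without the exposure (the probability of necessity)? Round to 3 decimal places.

Let p₁ = 0.797, p₀ = 0.394.
Under exogeneity and monotonicity, PN = (p₁ − p₀) / p₁.
PN = (0.797 − 0.394) / 0.797 = 0.403 / 0.797 ≈ 0.5056

PN ≈ 0.506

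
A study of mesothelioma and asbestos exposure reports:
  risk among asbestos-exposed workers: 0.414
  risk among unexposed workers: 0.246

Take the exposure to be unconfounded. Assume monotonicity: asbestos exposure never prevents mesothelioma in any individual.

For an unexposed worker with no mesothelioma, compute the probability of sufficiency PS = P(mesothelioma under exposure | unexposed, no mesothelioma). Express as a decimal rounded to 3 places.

Let p₁ = 0.414, p₀ = 0.246.
Under exogeneity and monotonicity, PS = (p₁ − p₀) / (1 − p₀).
PS = (0.414 − 0.246) / (1 − 0.246) = 0.168 / 0.754 ≈ 0.2228

PS ≈ 0.223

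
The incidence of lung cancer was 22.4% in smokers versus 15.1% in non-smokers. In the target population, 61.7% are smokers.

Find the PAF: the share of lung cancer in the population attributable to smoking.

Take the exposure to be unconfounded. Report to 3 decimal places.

p₁ = 0.224, p₀ = 0.151.
Overall risk P(Y=1) = π·p₁ + (1−π)·p₀ = 0.617×0.224 + 0.383×0.151 = 0.19604.
Under exogeneity, PAF = [P(Y=1) − p₀] / P(Y=1).
PAF = (0.19604 − 0.151) / 0.19604 ≈ 0.2298

PAF ≈ 0.230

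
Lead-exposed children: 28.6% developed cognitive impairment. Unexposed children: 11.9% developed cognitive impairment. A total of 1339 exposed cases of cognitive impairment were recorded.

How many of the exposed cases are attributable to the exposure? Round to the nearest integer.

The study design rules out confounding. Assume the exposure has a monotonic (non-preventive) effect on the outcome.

p₁ = 0.286, p₀ = 0.119.
PN = (p₁ − p₀)/p₁ = (0.286 − 0.119) / 0.286 ≈ 0.58392.
Attributable cases ≈ PN × (exposed cases) = 0.58392 × 1339 ≈ 781.86.

about 782 cases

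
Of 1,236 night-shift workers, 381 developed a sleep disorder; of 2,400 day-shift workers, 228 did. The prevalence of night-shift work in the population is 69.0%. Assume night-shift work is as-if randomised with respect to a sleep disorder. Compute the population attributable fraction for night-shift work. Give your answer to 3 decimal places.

PAF ≈ 0.608

p₁ = P(outcome | exposed) = 381/1236 = 0.30825
p₀ = P(outcome | unexposed) = 228/2400 = 0.095
Overall risk P(Y=1) = π·p₁ + (1−π)·p₀ = 0.69×0.30825 + 0.31×0.095 = 0.24214.
Under exogeneity, PAF = [P(Y=1) − p₀] / P(Y=1).
PAF = (0.24214 − 0.095) / 0.24214 ≈ 0.6077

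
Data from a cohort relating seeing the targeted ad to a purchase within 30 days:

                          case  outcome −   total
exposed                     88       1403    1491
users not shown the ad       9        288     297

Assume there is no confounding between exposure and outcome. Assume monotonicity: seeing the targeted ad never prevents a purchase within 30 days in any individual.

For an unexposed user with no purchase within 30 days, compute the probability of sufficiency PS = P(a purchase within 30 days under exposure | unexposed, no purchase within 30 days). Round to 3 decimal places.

p₁ = P(outcome | exposed) = 88/1491 = 0.059021
p₀ = P(outcome | unexposed) = 9/297 = 0.030303
Under exogeneity and monotonicity, PS = (p₁ − p₀) / (1 − p₀).
PS = (0.059021 − 0.030303) / (1 − 0.030303) = 0.028718 / 0.9697 ≈ 0.0296

PS ≈ 0.030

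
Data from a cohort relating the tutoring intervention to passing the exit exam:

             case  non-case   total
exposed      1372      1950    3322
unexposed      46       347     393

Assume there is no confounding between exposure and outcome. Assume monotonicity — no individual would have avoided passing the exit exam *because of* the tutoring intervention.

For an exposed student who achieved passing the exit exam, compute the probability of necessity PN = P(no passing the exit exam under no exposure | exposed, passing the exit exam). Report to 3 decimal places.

p₁ = P(outcome | exposed) = 1372/3322 = 0.413
p₀ = P(outcome | unexposed) = 46/393 = 0.11705
Under exogeneity and monotonicity, PN = (p₁ − p₀)/p₁.
PN = (0.413 − 0.11705) / 0.413 ≈ 0.7166

PN ≈ 0.717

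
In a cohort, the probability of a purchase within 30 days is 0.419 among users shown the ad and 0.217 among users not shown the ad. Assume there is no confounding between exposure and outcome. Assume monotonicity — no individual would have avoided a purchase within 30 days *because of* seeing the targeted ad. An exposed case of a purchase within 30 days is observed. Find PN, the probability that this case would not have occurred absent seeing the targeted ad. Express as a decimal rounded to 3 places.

Let p₁ = 0.419, p₀ = 0.217.
Under exogeneity and monotonicity, PN = (p₁ − p₀) / p₁.
PN = (0.419 − 0.217) / 0.419 = 0.202 / 0.419 ≈ 0.4821

PN ≈ 0.482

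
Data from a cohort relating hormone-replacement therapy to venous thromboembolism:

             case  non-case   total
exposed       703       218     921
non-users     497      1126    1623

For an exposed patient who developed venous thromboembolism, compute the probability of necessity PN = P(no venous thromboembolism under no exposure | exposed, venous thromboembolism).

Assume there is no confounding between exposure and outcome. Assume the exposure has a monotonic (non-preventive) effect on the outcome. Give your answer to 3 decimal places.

p₁ = P(outcome | exposed) = 703/921 = 0.7633
p₀ = P(outcome | unexposed) = 497/1623 = 0.30622
Under exogeneity and monotonicity, PN = (p₁ − p₀)/p₁.
PN = (0.7633 − 0.30622) / 0.7633 ≈ 0.5988

PN ≈ 0.599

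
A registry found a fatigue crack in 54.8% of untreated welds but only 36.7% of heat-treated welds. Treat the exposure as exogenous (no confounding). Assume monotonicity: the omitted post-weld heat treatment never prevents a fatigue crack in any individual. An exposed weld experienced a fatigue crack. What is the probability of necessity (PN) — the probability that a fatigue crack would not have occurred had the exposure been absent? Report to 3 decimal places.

p₁ = 0.548, p₀ = 0.367.
Under exogeneity and monotonicity, PN = (p₁ − p₀) / p₁.
PN = (0.548 − 0.367) / 0.548 = 0.181 / 0.548 ≈ 0.3303

PN ≈ 0.330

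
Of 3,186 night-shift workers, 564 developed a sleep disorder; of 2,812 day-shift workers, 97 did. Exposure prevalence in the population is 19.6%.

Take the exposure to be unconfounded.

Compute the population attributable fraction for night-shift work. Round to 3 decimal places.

p₁ = P(outcome | exposed) = 564/3186 = 0.17702
p₀ = P(outcome | unexposed) = 97/2812 = 0.034495
Overall risk P(Y=1) = π·p₁ + (1−π)·p₀ = 0.196×0.17702 + 0.804×0.034495 = 0.062431.
Under exogeneity, PAF = [P(Y=1) − p₀] / P(Y=1).
PAF = (0.062431 − 0.034495) / 0.062431 ≈ 0.4475

PAF ≈ 0.447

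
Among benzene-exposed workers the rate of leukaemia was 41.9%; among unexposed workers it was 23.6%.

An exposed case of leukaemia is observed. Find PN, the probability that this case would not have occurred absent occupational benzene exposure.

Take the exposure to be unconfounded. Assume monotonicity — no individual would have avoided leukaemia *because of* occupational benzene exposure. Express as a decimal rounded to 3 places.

p₁ = 0.419, p₀ = 0.236.
Under exogeneity and monotonicity, PN = (p₁ − p₀) / p₁.
PN = (0.419 − 0.236) / 0.419 = 0.183 / 0.419 ≈ 0.4368

PN ≈ 0.437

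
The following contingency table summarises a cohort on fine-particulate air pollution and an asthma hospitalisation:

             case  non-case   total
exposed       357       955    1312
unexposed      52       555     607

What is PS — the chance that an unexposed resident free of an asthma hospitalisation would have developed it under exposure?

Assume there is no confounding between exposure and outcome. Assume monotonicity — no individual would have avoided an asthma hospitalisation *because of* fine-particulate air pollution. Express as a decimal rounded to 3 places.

p₁ = P(outcome | exposed) = 357/1312 = 0.2721
p₀ = P(outcome | unexposed) = 52/607 = 0.085667
Under exogeneity and monotonicity, PS = (p₁ − p₀)/(1 − p₀).
PS = (0.2721 − 0.085667) / 0.91433 ≈ 0.2039

PS ≈ 0.204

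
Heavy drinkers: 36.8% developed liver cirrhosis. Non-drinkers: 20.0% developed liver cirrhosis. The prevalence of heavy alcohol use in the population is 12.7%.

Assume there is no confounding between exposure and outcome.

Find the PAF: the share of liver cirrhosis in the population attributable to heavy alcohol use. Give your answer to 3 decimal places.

p₁ = 0.368, p₀ = 0.2.
Overall risk P(Y=1) = π·p₁ + (1−π)·p₀ = 0.127×0.368 + 0.873×0.2 = 0.22134.
Under exogeneity, PAF = [P(Y=1) − p₀] / P(Y=1).
PAF = (0.22134 − 0.2) / 0.22134 ≈ 0.0964

PAF ≈ 0.096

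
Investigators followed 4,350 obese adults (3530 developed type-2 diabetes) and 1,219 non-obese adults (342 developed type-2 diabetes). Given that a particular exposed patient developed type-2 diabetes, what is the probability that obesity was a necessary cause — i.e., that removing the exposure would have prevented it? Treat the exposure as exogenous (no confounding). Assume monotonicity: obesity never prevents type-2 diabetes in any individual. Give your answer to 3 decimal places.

PN ≈ 0.654

p₁ = P(outcome | exposed) = 3530/4350 = 0.81149
p₀ = P(outcome | unexposed) = 342/1219 = 0.28056
Under exogeneity and monotonicity, PN = (p₁ − p₀) / p₁.
PN = (0.81149 − 0.28056) / 0.81149 = 0.53094 / 0.81149 ≈ 0.6543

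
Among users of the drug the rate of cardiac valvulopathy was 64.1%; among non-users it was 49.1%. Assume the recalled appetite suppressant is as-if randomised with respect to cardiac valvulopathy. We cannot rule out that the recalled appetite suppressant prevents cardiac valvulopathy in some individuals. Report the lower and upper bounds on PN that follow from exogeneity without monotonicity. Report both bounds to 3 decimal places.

p₁ = 0.641, p₀ = 0.491.
Under exogeneity alone the bounds on PN are max{0,(p₁−p₀)/p₁} ≤ PN ≤ min{1,(1−p₀)/p₁}.
  lower = (p₁ − p₀)/p₁ = 0.15 / 0.641 ≈ 0.2340
  upper = min{1, (1 − p₀)/p₁} = 0.509 / 0.641 ≈ 0.7941

0.234 ≤ PN ≤ 0.794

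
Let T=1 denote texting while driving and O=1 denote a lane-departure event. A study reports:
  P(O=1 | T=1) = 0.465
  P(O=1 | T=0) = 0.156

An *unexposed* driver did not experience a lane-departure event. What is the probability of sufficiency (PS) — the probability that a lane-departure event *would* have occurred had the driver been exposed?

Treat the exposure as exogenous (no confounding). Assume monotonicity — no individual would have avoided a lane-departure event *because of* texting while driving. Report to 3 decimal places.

Let p₁ = 0.465, p₀ = 0.156.
Under exogeneity and monotonicity, PS = (p₁ − p₀) / (1 − p₀).
PS = (0.465 − 0.156) / (1 − 0.156) = 0.309 / 0.844 ≈ 0.3661

PS ≈ 0.366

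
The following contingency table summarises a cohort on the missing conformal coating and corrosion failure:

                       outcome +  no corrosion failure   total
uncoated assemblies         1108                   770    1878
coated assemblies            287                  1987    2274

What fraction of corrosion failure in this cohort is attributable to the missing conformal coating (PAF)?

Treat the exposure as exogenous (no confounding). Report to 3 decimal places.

p₁ = P(outcome | exposed) = 1108/1878 = 0.58999
p₀ = P(outcome | unexposed) = 287/2274 = 0.12621
Exposure prevalence π = 1878/4152 = 0.45231; overall risk P(Y=1) = 0.33598.
Under exogeneity, PAF = [P(Y=1) − p₀]/P(Y=1).
PAF = (0.33598 − 0.12621) / 0.33598 ≈ 0.6244

PAF ≈ 0.624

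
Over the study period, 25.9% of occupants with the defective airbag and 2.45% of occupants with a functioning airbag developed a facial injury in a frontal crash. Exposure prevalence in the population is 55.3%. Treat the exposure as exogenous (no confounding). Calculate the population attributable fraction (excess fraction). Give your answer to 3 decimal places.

p₁ = 0.259, p₀ = 0.0245.
Overall risk P(Y=1) = π·p₁ + (1−π)·p₀ = 0.553×0.259 + 0.447×0.0245 = 0.15418.
Under exogeneity, PAF = [P(Y=1) − p₀] / P(Y=1).
PAF = (0.15418 − 0.0245) / 0.15418 ≈ 0.8411

PAF ≈ 0.841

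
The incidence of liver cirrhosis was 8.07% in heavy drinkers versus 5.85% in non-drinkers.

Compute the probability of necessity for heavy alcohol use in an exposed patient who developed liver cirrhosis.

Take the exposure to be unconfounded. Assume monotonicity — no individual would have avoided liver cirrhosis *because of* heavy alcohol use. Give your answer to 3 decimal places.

p₁ = 0.0807, p₀ = 0.0585.
Under exogeneity and monotonicity, PN = (p₁ − p₀) / p₁.
PN = (0.0807 − 0.0585) / 0.0807 = 0.0222 / 0.0807 ≈ 0.2751

PN ≈ 0.275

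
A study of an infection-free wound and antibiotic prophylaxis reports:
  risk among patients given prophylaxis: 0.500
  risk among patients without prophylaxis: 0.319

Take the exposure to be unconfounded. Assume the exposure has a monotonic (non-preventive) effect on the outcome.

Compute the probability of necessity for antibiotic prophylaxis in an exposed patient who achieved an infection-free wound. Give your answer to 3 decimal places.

PN ≈ 0.362

Let p₁ = 0.5, p₀ = 0.319.
Under exogeneity and monotonicity, PN = (p₁ − p₀) / p₁.
PN = (0.5 − 0.319) / 0.5 = 0.181 / 0.5 ≈ 0.3620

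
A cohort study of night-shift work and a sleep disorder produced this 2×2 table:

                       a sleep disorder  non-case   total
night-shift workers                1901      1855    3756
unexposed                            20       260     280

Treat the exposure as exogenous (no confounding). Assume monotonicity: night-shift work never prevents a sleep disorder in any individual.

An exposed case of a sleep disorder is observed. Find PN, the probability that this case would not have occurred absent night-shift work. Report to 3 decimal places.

p₁ = P(outcome | exposed) = 1901/3756 = 0.50612
p₀ = P(outcome | unexposed) = 20/280 = 0.071429
Under exogeneity and monotonicity, PN = (p₁ − p₀) / p₁.
PN = (0.50612 − 0.071429) / 0.50612 = 0.43469 / 0.50612 ≈ 0.8589

PN ≈ 0.859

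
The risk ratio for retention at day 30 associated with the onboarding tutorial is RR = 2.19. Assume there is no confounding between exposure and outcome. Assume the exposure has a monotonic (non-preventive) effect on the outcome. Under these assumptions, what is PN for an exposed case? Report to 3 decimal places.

Under exogeneity and monotonicity, PN = (RR − 1) / RR = 1 − 1/RR.
PN = (2.19 − 1) / 2.19 = 1.19 / 2.19 ≈ 0.5434

PN ≈ 0.543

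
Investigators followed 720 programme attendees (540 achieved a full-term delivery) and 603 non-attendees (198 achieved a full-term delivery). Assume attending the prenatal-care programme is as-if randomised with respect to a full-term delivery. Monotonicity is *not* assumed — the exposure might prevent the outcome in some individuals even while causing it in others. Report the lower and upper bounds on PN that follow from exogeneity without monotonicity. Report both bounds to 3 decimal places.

p₁ = P(outcome | exposed) = 540/720 = 0.75
p₀ = P(outcome | unexposed) = 198/603 = 0.32836
Under exogeneity alone the bounds on PN are max{0,(p₁−p₀)/p₁} ≤ PN ≤ min{1,(1−p₀)/p₁}.
  lower = (p₁ − p₀)/p₁ = 0.42164 / 0.75 ≈ 0.5622
  upper = min{1, (1 − p₀)/p₁} = 0.67164 / 0.75 ≈ 0.8955

0.562 ≤ PN ≤ 0.896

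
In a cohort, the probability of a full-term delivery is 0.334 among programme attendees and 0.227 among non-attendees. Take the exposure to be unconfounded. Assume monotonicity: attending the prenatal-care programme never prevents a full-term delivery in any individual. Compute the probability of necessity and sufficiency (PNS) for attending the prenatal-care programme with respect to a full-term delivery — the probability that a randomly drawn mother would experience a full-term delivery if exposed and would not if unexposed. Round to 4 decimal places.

PNS ≈ 0.1070

Let p₁ = 0.334, p₀ = 0.227.
Under exogeneity and monotonicity, PNS = p₁ − p₀.
PNS = 0.334 − 0.227 = 0.107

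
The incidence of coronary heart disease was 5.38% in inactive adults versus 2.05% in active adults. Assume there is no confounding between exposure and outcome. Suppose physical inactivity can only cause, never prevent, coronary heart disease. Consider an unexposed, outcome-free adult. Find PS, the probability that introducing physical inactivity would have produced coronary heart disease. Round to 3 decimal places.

PS ≈ 0.034

p₁ = 0.0538, p₀ = 0.0205.
Under exogeneity and monotonicity, PS = (p₁ − p₀) / (1 − p₀).
PS = (0.0538 − 0.0205) / (1 − 0.0205) = 0.0333 / 0.9795 ≈ 0.0340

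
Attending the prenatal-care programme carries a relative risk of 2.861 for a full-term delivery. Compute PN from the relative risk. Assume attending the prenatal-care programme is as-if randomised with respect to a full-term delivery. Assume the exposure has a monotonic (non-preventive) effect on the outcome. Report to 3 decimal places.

Under exogeneity and monotonicity, PN = (RR − 1) / RR = 1 − 1/RR.
PN = (2.861 − 1) / 2.861 = 1.861 / 2.861 ≈ 0.6505

PN ≈ 0.650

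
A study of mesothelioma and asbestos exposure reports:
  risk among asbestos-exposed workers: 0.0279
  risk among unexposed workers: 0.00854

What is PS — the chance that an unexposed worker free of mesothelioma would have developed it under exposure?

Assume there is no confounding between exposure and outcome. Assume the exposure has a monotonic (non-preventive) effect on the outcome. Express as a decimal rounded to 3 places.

Let p₁ = 0.0279, p₀ = 0.00854.
Under exogeneity and monotonicity, PS = (p₁ − p₀) / (1 − p₀).
PS = (0.0279 − 0.00854) / (1 − 0.00854) = 0.01936 / 0.99146 ≈ 0.0195

PS ≈ 0.020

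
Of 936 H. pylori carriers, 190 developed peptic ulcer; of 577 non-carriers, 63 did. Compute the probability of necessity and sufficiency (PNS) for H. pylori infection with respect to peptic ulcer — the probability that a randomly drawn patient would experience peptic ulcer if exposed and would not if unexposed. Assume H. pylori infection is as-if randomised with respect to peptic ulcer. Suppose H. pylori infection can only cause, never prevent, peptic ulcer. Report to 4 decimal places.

p₁ = P(outcome | exposed) = 190/936 = 0.20299
p₀ = P(outcome | unexposed) = 63/577 = 0.10919
Under exogeneity and monotonicity, PNS = p₁ − p₀.
PNS = 0.20299 − 0.10919 = 0.093806

PNS ≈ 0.0938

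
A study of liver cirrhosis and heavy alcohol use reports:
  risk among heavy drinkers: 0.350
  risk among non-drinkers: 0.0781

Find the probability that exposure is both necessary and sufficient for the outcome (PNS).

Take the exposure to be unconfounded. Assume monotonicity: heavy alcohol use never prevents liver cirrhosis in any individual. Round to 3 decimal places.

PNS ≈ 0.272

Let p₁ = 0.35, p₀ = 0.0781.
Under exogeneity and monotonicity, PNS = p₁ − p₀.
PNS = 0.35 − 0.0781 = 0.2719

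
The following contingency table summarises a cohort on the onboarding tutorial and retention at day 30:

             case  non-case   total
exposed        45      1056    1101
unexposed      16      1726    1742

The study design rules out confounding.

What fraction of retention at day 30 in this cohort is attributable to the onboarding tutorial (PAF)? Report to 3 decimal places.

PAF ≈ 0.572

p₁ = P(outcome | exposed) = 45/1101 = 0.040872
p₀ = P(outcome | unexposed) = 16/1742 = 0.0091848
Exposure prevalence π = 1101/2843 = 0.38727; overall risk P(Y=1) = 0.021456.
Under exogeneity, PAF = [P(Y=1) − p₀]/P(Y=1).
PAF = (0.021456 − 0.0091848) / 0.021456 ≈ 0.5719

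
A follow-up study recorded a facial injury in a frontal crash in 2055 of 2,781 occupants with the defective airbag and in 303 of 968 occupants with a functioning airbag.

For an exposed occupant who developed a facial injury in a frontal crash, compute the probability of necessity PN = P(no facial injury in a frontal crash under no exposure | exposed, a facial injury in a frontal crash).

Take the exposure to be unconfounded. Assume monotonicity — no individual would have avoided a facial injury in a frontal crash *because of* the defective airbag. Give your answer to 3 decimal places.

PN ≈ 0.576

p₁ = P(outcome | exposed) = 2055/2781 = 0.73894
p₀ = P(outcome | unexposed) = 303/968 = 0.31302
Under exogeneity and monotonicity, PN = (p₁ − p₀) / p₁.
PN = (0.73894 − 0.31302) / 0.73894 = 0.42593 / 0.73894 ≈ 0.5764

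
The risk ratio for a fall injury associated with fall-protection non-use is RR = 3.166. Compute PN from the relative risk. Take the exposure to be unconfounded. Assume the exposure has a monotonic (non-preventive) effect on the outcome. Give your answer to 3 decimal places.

Under exogeneity and monotonicity, PN = (RR − 1) / RR = 1 − 1/RR.
PN = (3.166 − 1) / 3.166 = 2.166 / 3.166 ≈ 0.6841

PN ≈ 0.684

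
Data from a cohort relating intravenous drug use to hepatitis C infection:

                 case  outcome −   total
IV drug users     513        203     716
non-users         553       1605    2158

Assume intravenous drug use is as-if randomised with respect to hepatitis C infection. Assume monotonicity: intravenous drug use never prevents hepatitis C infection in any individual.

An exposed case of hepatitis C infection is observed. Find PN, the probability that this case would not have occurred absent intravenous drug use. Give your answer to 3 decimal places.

p₁ = P(outcome | exposed) = 513/716 = 0.71648
p₀ = P(outcome | unexposed) = 553/2158 = 0.25626
Under exogeneity and monotonicity, PN = (p₁ − p₀)/p₁.
PN = (0.71648 − 0.25626) / 0.71648 ≈ 0.6423

PN ≈ 0.642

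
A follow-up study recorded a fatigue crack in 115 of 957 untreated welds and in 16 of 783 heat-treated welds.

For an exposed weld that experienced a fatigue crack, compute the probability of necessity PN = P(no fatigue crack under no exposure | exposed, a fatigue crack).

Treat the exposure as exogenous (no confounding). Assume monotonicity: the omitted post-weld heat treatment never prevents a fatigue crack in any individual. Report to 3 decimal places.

PN ≈ 0.830

p₁ = P(outcome | exposed) = 115/957 = 0.12017
p₀ = P(outcome | unexposed) = 16/783 = 0.020434
Under exogeneity and monotonicity, PN = (p₁ − p₀) / p₁.
PN = (0.12017 − 0.020434) / 0.12017 = 0.099733 / 0.12017 ≈ 0.8300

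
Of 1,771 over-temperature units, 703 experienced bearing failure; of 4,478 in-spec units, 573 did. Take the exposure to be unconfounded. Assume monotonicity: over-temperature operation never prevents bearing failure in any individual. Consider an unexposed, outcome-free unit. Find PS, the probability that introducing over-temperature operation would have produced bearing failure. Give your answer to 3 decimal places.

p₁ = P(outcome | exposed) = 703/1771 = 0.39695
p₀ = P(outcome | unexposed) = 573/4478 = 0.12796
Under exogeneity and monotonicity, PS = (p₁ − p₀) / (1 − p₀).
PS = (0.39695 − 0.12796) / (1 − 0.12796) = 0.26899 / 0.87204 ≈ 0.3085

PS ≈ 0.308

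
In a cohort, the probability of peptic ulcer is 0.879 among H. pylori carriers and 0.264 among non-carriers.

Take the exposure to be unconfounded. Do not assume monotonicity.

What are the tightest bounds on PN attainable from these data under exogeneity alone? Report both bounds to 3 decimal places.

0.700 ≤ PN ≤ 0.837

Let p₁ = 0.879, p₀ = 0.264.
Under exogeneity alone the bounds on PN are max{0,(p₁−p₀)/p₁} ≤ PN ≤ min{1,(1−p₀)/p₁}.
  lower = (p₁ − p₀)/p₁ = 0.615 / 0.879 ≈ 0.6997
  upper = min{1, (1 − p₀)/p₁} = 0.736 / 0.879 ≈ 0.8373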